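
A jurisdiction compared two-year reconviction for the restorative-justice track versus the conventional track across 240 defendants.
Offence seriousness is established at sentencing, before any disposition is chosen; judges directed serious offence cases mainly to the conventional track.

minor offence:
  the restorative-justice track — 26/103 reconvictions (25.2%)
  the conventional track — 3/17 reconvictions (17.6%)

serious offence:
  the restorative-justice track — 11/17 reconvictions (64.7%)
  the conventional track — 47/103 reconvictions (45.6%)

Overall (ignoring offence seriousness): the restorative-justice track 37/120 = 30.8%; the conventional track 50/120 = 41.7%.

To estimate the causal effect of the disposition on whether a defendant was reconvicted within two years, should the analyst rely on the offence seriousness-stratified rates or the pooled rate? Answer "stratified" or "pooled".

stratified

Here offence seriousness is a common cause — it drives both which disposition a case falls under and the outcome. The crude comparison mixes populations; the stratum-specific rates are the causally relevant ones.
Within each level — minor offence: 25.2% vs 17.6%; serious offence: 64.7% vs 45.6% — the conventional track is lower every time.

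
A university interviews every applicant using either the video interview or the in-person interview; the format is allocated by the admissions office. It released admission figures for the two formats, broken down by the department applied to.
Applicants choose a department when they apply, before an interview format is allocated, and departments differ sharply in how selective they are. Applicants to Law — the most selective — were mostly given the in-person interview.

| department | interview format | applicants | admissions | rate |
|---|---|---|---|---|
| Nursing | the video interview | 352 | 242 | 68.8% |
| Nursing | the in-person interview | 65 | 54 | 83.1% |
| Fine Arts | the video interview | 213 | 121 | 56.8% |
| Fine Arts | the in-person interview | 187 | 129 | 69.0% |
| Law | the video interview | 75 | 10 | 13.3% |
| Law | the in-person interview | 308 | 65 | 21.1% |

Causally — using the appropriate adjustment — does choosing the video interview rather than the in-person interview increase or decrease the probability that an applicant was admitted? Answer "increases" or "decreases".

Department satisfies the back-door criterion: it is not a descendant of the interview format, and it blocks the spurious path from interview format to outcome. Adjusting for it (i.e., using the within-department rates) gives the causal effect.
Within each level — Nursing: 68.8% vs 83.1%; Fine Arts: 56.8% vs 69.0%; Law: 13.3% vs 21.1% — the in-person interview is higher every time.

decreases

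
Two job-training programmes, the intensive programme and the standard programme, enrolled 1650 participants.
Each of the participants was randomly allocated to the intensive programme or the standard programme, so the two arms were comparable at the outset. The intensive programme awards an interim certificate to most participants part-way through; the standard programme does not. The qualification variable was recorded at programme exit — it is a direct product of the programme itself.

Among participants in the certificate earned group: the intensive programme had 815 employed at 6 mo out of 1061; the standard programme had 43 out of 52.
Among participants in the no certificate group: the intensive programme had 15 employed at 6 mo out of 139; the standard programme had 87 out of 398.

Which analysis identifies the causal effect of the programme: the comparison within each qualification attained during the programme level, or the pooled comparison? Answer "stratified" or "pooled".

The qualification attained during the programme-specific comparison favours the standard programme throughout, but the pooled figures favour the intensive programme. The question is whether to condition on qualification attained during the programme.
Because the programme influences qualification attained during the programme, qualification attained during the programme is a post-treatment mediator, not a confounder. Stratifying on it would bias the estimate; the causal effect is the crude pooled difference.
Pooled: the intensive programme 69.2% vs the standard programme 28.9%; the intensive programme is higher overall.

pooled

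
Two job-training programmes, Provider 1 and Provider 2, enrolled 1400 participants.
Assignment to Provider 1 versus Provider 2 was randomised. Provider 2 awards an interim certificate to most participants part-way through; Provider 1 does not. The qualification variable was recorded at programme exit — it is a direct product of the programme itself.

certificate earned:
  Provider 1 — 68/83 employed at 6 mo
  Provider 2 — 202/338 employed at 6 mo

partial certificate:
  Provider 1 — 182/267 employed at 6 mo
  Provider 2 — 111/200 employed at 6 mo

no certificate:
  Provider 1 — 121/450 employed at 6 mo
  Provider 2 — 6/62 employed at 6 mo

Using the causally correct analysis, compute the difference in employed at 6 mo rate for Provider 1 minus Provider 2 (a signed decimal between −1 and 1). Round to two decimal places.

Because the programme influences qualification attained during the programme, qualification attained during the programme is a post-treatment mediator, not a confounder. Stratifying on it would bias the estimate; the causal effect is the crude pooled difference.
The causal difference is the pooled difference: 0.464 − 0.532 = -0.068.

-0.07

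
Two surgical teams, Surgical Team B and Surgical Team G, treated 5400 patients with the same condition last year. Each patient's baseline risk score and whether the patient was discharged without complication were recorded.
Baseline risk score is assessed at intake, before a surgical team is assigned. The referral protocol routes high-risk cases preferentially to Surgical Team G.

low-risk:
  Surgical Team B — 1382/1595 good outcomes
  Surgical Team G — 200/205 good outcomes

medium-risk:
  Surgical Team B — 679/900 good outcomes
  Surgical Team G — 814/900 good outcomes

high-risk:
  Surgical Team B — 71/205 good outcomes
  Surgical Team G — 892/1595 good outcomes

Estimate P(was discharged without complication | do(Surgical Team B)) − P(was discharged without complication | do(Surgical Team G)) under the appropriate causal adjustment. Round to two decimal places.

-0.16

Within every baseline risk score level Surgical Team G has the higher rate, yet pooled Surgical Team B does — Simpson's reversal.
Baseline risk score satisfies the back-door criterion: it is not a descendant of the surgical team, and it blocks the spurious path from surgical team to outcome. Adjusting for it (i.e., using the within-baseline risk score rates) gives the causal effect.
Adjusting over the population distribution of baseline risk score: 0.333·(0.866−0.976) + 0.333·(0.754−0.904) + 0.333·(0.346−0.559) = -0.157.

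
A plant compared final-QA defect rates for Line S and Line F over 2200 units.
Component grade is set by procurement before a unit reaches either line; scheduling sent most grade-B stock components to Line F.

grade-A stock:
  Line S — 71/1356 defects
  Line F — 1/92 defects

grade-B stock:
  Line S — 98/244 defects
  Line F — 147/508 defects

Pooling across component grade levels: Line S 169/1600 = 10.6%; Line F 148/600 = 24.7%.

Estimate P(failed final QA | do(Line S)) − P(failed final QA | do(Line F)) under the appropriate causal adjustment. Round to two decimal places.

Line F is lower inside every component grade stratum but Line S is lower in aggregate. Whether to stratify depends on how component grade relates to the line.
Here component grade is a common cause — it drives both which line a case falls under and the outcome. The crude comparison mixes populations; the stratum-specific rates are the causally relevant ones.
Adjusting over the population distribution of component grade: 0.658·(0.052−0.011) + 0.342·(0.402−0.289) = +0.066.

+0.07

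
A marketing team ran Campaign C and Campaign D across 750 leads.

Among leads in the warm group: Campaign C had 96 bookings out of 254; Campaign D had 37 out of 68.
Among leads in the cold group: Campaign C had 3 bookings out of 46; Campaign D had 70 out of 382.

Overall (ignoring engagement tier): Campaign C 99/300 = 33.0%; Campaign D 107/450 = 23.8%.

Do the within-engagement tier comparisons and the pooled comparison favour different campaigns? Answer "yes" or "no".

yes

Within each engagement tier level (warm 37.8% vs 54.4%; cold 6.5% vs 18.3%), Campaign D has the higher rate every time. Pooled: 33.0% vs 23.8% — Campaign C has the higher rate overall. The two comparisons disagree.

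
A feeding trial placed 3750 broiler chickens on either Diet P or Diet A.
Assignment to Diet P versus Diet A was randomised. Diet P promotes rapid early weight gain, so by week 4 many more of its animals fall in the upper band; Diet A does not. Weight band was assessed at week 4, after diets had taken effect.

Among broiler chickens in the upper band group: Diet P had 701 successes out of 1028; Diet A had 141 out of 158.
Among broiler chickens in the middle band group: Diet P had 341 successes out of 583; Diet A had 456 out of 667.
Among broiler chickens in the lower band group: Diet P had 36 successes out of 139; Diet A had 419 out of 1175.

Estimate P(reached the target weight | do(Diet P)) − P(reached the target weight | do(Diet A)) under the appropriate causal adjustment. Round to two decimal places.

Diet A is higher inside every week-4 weight band stratum but Diet P is higher in aggregate. Whether to stratify depends on how week-4 weight band relates to the diet.
Week-4 weight band lies on the pathway diet → week-4 weight band → outcome, so adjusting for it blocks the indirect effect. For the total causal effect of diet, use the unadjusted pooled rates.
The causal difference is the pooled difference: 0.616 − 0.508 = +0.108.

+0.11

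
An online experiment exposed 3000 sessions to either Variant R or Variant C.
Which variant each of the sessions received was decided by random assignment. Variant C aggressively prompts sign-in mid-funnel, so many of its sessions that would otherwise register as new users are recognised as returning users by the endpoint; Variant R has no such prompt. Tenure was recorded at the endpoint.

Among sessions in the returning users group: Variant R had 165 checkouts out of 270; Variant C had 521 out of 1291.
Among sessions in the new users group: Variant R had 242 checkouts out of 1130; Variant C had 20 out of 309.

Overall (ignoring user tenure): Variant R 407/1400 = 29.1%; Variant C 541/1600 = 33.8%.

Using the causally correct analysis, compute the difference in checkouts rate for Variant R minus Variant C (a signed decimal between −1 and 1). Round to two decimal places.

The user tenure-specific comparison favours Variant R throughout, but the pooled figures favour Variant C. The question is whether to condition on user tenure.
Because the variant influences user tenure, user tenure is a post-treatment mediator, not a confounder. Stratifying on it would bias the estimate; the causal effect is the crude pooled difference.
The causal difference is the pooled difference: 0.291 − 0.338 = -0.047.

-0.05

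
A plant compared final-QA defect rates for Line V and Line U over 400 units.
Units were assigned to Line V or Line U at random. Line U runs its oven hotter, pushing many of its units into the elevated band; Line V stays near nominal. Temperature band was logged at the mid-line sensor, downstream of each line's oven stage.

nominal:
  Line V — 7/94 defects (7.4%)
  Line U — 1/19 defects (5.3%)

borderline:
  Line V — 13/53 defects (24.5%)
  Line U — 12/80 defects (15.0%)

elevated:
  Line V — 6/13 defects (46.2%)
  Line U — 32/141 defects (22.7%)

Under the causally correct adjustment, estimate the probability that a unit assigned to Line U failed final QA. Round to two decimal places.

In-process temperature band lies on the pathway line → in-process temperature band → outcome, so adjusting for it blocks the indirect effect. For the total causal effect of line, use the unadjusted pooled rates.
So P(outcome | do(Line U)) is just the pooled rate for Line U: 45/240 = 0.188.

0.19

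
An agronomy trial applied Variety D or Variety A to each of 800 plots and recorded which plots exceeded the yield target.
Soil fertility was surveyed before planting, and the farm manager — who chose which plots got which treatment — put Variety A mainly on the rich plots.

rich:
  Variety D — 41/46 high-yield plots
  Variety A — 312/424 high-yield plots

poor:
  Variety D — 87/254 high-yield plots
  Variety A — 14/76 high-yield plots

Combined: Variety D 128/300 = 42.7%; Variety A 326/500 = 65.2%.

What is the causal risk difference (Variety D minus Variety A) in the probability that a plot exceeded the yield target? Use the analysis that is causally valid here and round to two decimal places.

+0.16

Within every soil fertility level Variety D has the higher rate, yet pooled Variety A does — Simpson's reversal.
Soil fertility satisfies the back-door criterion: it is not a descendant of the variety, and it blocks the spurious path from variety to outcome. Adjusting for it (i.e., using the within-soil fertility rates) gives the causal effect.
Adjusting over the population distribution of soil fertility: 0.588·(0.891−0.736) + 0.412·(0.343−0.184) = +0.157.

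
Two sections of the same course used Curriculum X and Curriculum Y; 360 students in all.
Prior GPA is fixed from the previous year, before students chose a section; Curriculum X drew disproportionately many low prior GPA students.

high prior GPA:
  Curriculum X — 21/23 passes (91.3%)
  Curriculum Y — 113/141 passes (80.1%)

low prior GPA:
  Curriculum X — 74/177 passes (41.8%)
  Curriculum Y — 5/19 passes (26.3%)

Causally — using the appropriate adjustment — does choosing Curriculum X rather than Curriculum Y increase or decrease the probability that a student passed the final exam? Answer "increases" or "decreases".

Curriculum X is higher inside every prior GPA band stratum but Curriculum Y is higher in aggregate. Whether to stratify depends on how prior GPA band relates to the teaching method.
The imbalance in prior GPA band arose from how students were allocated, not from anything the teaching method did; and prior GPA band independently affects the outcome. The pooled gap is confounded — condition on prior GPA band.
Within each level — high prior GPA: 91.3% vs 80.1%; low prior GPA: 41.8% vs 26.3% — Curriculum X is higher every time.

increases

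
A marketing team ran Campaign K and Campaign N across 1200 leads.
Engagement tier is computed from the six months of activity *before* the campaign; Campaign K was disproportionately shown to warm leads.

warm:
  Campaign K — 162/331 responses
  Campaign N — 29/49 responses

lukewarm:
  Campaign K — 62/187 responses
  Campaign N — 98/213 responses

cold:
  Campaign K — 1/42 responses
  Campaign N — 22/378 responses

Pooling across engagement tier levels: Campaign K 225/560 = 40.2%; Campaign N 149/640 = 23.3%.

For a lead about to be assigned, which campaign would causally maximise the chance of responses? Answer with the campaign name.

Campaign N

Since engagement tier is a pre-existing factor (not a product of the campaign) and it affects the outcome on its own, it is a confounder. The stratified rates, not the pooled rate, identify the causal effect.
Within each level — warm: 48.9% vs 59.2%; lukewarm: 33.2% vs 46.0%; cold: 2.4% vs 5.8% — Campaign N is higher every time.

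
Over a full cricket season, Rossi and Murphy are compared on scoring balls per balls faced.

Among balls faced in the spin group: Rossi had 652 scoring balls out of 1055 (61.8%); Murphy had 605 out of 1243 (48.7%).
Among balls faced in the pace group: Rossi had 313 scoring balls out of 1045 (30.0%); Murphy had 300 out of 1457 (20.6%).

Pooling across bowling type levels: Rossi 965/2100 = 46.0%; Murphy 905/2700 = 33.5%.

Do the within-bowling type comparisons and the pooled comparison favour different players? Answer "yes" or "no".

no

Within each bowling type level (spin 61.8% vs 48.7%; pace 30.0% vs 20.6%), Rossi has the higher rate every time. Pooled: 46.0% vs 33.5% — Rossi has the higher rate overall. They agree.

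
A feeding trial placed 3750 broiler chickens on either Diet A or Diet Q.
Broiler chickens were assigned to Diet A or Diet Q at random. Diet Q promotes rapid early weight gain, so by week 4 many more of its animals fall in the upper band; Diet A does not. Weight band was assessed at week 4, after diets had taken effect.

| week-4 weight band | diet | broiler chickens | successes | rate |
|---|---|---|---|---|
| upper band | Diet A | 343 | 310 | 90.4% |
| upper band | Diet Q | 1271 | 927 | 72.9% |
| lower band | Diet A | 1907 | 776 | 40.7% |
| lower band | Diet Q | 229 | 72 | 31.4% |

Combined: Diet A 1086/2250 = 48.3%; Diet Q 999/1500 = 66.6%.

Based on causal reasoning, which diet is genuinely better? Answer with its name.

The week-4 weight band-specific comparison favours Diet A throughout, but the pooled figures favour Diet Q. The question is whether to condition on week-4 weight band.
Week-4 weight band here is a post-treatment variable shaped by the diet; conditioning on it would introduce bias rather than remove it. The overall comparison is the causal one.
Pooled: Diet A 48.3% vs Diet Q 66.6%; Diet Q is higher overall.

Diet Q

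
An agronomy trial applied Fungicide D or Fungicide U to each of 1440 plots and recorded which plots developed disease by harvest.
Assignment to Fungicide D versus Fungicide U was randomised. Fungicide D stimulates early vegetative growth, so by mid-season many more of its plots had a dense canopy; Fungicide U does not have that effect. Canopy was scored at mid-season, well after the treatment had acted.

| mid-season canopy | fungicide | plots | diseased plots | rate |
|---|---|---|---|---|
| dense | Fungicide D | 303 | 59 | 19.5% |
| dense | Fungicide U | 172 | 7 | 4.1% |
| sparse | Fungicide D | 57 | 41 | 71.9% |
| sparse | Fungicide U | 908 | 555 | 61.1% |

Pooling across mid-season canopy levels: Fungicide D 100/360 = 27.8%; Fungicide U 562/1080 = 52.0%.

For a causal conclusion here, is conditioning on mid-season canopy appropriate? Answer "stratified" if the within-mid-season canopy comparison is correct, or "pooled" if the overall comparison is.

pooled

The mid-season canopy-specific comparison favours Fungicide U throughout, but the pooled figures favour Fungicide D. The question is whether to condition on mid-season canopy.
Mid-season canopy here is a post-treatment variable shaped by the fungicide; conditioning on it would introduce bias rather than remove it. The overall comparison is the causal one.
Pooled: Fungicide D 27.8% vs Fungicide U 52.0%; Fungicide D is lower overall.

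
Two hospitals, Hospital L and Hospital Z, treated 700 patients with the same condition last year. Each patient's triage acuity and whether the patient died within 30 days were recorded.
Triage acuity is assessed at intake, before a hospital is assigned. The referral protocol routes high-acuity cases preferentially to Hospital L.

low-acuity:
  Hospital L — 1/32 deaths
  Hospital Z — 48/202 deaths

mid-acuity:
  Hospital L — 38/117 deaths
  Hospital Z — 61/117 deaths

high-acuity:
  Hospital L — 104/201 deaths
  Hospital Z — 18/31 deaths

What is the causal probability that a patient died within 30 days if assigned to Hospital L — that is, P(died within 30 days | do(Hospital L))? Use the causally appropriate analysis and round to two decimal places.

0.29

The stratified and pooled comparisons disagree (Hospital L wins within each triage acuity; Hospital Z wins overall), so the answer turns on the causal role of triage acuity.
Triage acuity differs across hospitals for reasons unrelated to any effect of the hospital itself, and it separately predicts the outcome — a classic confounder. We must compare within triage acuity levels.
Standardising Hospital L to the population triage acuity mix: 0.334·1/32 + 0.334·38/117 + 0.331·104/201 = 0.291.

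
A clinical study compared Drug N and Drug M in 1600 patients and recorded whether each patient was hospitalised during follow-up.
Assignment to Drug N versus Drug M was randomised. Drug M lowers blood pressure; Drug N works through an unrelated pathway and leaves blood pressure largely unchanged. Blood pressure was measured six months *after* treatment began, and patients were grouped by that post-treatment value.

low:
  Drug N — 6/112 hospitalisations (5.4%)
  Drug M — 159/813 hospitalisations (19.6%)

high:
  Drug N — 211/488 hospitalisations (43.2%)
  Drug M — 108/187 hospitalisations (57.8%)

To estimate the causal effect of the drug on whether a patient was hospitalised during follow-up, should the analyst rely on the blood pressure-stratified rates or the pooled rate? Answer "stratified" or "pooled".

Blood pressure is recorded after the drug and is itself shifted by it — it sits on the causal path from drug to outcome. Conditioning on a mediator would strip out part of the effect we want; the pooled comparison gives the total causal effect.
Pooled: Drug N 36.2% vs Drug M 26.7%; Drug M is lower overall.

pooled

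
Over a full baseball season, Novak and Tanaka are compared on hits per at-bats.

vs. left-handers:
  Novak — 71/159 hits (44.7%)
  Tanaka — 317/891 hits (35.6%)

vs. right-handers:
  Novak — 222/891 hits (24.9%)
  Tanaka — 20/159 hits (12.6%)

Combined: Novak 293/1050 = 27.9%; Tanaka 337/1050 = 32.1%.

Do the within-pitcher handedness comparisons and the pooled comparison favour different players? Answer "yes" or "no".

yes

Within each pitcher handedness level (vs. left-handers 44.7% vs 35.6%; vs. right-handers 24.9% vs 12.6%), Novak has the higher rate every time. Pooled: 27.9% vs 32.1% — Tanaka has the higher rate overall. The two comparisons disagree.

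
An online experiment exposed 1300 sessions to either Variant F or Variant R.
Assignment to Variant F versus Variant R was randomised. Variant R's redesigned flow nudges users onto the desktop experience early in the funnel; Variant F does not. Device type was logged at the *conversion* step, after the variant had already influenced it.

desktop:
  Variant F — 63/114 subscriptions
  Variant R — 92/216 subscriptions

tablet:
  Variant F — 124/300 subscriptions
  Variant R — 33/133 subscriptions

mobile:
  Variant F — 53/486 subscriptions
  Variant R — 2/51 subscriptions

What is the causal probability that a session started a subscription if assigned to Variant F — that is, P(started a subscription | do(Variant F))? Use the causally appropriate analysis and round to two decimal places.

0.27

Variant F is higher inside every device type stratum but Variant R is higher in aggregate. Whether to stratify depends on how device type relates to the variant.
The distribution of device type is itself part of what the variant does — it is an intermediate outcome. Holding it fixed would remove that part of the effect; the total effect is the pooled difference.
So P(outcome | do(Variant F)) is just the pooled rate for Variant F: 240/900 = 0.267.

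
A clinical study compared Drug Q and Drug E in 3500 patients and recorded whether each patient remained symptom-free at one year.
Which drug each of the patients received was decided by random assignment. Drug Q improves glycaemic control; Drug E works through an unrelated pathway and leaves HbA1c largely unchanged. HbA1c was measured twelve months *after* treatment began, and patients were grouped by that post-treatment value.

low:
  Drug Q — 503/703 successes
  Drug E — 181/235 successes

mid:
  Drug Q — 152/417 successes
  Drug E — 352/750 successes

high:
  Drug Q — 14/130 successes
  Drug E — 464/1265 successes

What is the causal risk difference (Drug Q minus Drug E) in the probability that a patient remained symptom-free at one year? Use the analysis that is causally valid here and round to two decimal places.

Within every HbA1c level Drug E has the higher rate, yet pooled Drug Q does — Simpson's reversal.
Stratifying would compare drugs among patients the drugs themselves sorted into HbA1c groups — a form of selection on an intermediate. The unconditioned pooled rates give the total causal effect.
The causal difference is the pooled difference: 0.535 − 0.443 = +0.092.

+0.09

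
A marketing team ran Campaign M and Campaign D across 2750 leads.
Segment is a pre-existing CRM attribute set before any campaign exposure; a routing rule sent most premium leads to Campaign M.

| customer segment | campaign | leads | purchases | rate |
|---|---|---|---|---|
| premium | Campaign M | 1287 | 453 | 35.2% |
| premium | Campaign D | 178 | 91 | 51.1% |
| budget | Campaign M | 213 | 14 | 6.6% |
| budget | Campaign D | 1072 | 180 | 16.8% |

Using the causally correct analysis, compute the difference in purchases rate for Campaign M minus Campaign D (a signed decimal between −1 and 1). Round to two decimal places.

Here customer segment is a common cause — it drives both which campaign a case falls under and the outcome. The crude comparison mixes populations; the stratum-specific rates are the causally relevant ones.
Adjusting over the population distribution of customer segment: 0.533·(0.352−0.511) + 0.467·(0.066−0.168) = -0.133.

-0.13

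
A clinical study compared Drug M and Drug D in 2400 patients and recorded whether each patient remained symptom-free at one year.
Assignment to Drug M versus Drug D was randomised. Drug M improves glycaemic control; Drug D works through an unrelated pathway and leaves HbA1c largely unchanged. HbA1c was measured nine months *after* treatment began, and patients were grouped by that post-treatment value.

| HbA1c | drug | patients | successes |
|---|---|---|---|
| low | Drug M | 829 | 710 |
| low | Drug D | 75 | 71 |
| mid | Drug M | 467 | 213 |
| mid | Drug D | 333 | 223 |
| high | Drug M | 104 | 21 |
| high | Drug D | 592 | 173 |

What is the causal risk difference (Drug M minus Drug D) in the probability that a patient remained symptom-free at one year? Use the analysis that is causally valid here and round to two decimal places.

Drug D is higher inside every HbA1c stratum but Drug M is higher in aggregate. Whether to stratify depends on how HbA1c relates to the drug.
HbA1c here is a post-treatment variable shaped by the drug; conditioning on it would introduce bias rather than remove it. The overall comparison is the causal one.
The causal difference is the pooled difference: 0.674 − 0.467 = +0.207.

+0.21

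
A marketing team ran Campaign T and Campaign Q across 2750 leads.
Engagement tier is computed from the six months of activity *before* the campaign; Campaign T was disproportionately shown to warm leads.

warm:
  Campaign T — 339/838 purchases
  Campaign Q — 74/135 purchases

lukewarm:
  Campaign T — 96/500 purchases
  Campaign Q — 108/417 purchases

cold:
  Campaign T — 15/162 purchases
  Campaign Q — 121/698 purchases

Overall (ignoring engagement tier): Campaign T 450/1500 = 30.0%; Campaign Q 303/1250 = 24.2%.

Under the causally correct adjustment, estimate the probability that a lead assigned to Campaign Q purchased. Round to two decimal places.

0.33

Engagement tier satisfies the back-door criterion: it is not a descendant of the campaign, and it blocks the spurious path from campaign to outcome. Adjusting for it (i.e., using the within-engagement tier rates) gives the causal effect.
Standardising Campaign Q to the population engagement tier mix: 0.354·74/135 + 0.333·108/417 + 0.313·121/698 = 0.335.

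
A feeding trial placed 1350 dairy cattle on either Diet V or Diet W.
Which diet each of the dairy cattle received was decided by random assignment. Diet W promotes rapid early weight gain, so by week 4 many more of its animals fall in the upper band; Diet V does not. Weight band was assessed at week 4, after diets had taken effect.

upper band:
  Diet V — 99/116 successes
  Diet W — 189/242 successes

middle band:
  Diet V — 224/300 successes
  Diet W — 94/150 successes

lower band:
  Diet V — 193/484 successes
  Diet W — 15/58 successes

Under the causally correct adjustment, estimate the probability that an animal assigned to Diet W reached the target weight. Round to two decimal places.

Diet V is higher inside every week-4 weight band stratum but Diet W is higher in aggregate. Whether to stratify depends on how week-4 weight band relates to the diet.
Week-4 weight band is recorded after the diet and is itself shifted by it — it sits on the causal path from diet to outcome. Conditioning on a mediator would strip out part of the effect we want; the pooled comparison gives the total causal effect.
So P(outcome | do(Diet W)) is just the pooled rate for Diet W: 298/450 = 0.662.

0.66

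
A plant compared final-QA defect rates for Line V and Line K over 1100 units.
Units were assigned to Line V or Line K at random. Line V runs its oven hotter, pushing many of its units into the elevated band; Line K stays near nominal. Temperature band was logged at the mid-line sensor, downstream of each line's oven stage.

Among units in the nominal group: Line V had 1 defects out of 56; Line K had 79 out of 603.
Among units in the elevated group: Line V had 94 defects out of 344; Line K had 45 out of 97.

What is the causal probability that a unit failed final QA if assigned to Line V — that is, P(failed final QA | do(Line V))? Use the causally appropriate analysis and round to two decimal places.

In-process temperature band here is a post-treatment variable shaped by the line; conditioning on it would introduce bias rather than remove it. The overall comparison is the causal one.
So P(outcome | do(Line V)) is just the pooled rate for Line V: 95/400 = 0.237.

0.24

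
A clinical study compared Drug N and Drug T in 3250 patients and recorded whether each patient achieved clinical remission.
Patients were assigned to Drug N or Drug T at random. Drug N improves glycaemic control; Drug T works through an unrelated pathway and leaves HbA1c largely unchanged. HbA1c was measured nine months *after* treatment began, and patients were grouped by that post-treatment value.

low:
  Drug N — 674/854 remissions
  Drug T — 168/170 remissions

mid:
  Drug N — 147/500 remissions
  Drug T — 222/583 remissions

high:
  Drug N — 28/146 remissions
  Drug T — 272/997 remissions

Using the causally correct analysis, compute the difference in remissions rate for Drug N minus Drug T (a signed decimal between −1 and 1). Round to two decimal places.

Within every HbA1c level Drug T has the higher rate, yet pooled Drug N does — Simpson's reversal.
HbA1c here is a post-treatment variable shaped by the drug; conditioning on it would introduce bias rather than remove it. The overall comparison is the causal one.
The causal difference is the pooled difference: 0.566 − 0.378 = +0.188.

+0.19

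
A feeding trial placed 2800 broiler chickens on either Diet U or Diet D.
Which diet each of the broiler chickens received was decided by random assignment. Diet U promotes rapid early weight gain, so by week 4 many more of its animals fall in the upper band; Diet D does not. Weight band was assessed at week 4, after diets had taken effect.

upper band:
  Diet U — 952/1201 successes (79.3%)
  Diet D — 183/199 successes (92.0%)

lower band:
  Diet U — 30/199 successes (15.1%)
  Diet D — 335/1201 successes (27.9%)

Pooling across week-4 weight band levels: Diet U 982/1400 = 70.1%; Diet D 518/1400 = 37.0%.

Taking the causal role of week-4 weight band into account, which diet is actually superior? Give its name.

Week-4 weight band is downstream of the diet. One should not condition on a consequence of treatment, so the overall rates are the right comparison.
Pooled: Diet U 70.1% vs Diet D 37.0%; Diet U is higher overall.

Diet U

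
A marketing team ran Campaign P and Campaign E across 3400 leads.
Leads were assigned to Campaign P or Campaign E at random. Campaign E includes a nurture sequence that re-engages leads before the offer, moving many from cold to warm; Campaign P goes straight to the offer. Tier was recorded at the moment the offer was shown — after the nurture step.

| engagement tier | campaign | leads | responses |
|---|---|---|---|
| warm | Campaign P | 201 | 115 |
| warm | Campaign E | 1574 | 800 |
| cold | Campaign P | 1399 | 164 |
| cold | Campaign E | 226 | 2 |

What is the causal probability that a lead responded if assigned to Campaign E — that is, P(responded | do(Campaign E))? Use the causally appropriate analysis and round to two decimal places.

The stratified and pooled comparisons disagree (Campaign P wins within each engagement tier; Campaign E wins overall), so the answer turns on the causal role of engagement tier.
Engagement tier lies on the pathway campaign → engagement tier → outcome, so adjusting for it blocks the indirect effect. For the total causal effect of campaign, use the unadjusted pooled rates.
So P(outcome | do(Campaign E)) is just the pooled rate for Campaign E: 802/1800 = 0.446.

0.45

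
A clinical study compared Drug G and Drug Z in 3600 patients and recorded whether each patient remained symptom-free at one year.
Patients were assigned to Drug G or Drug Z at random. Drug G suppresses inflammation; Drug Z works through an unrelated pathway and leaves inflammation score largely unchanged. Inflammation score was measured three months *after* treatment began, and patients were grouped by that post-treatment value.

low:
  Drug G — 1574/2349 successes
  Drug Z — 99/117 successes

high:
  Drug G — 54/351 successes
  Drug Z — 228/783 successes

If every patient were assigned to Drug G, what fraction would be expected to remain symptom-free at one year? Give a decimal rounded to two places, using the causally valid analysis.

0.60

The inflammation score-specific comparison favours Drug Z throughout, but the pooled figures favour Drug G. The question is whether to condition on inflammation score.
The distribution of inflammation score is itself part of what the drug does — it is an intermediate outcome. Holding it fixed would remove that part of the effect; the total effect is the pooled difference.
So P(outcome | do(Drug G)) is just the pooled rate for Drug G: 1628/2700 = 0.603.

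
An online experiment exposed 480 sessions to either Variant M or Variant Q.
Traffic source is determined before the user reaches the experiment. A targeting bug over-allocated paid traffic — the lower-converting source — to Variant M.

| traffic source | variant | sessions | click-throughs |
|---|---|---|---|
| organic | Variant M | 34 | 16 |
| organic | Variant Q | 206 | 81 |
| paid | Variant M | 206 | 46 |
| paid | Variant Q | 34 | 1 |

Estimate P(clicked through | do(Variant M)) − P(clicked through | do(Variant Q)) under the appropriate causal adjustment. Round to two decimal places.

Traffic source differs across variants for reasons unrelated to any effect of the variant itself, and it separately predicts the outcome — a classic confounder. We must compare within traffic source levels.
Adjusting over the population distribution of traffic source: 0.500·(0.471−0.393) + 0.500·(0.223−0.029) = +0.136.

+0.14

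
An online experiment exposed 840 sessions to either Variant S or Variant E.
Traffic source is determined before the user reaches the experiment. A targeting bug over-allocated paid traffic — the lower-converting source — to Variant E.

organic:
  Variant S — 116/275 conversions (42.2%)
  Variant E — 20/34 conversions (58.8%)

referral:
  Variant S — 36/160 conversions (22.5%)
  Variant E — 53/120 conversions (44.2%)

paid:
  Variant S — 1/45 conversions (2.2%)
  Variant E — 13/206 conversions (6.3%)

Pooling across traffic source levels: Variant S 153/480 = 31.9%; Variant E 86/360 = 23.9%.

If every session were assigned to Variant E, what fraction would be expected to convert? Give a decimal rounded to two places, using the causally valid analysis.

Here traffic source is a common cause — it drives both which variant a case falls under and the outcome. The crude comparison mixes populations; the stratum-specific rates are the causally relevant ones.
Standardising Variant E to the population traffic source mix: 0.368·20/34 + 0.333·53/120 + 0.299·13/206 = 0.382.

0.38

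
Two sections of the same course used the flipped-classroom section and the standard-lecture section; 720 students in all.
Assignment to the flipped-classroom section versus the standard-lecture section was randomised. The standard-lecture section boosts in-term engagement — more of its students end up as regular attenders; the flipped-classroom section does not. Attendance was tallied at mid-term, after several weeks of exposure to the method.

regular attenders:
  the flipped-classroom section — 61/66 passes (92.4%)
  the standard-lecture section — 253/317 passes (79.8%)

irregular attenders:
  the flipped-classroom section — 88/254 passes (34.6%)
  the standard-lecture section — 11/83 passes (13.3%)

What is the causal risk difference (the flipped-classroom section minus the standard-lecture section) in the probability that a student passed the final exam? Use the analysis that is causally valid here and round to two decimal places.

-0.19

Mid-term attendance is recorded after the teaching method and is itself shifted by it — it sits on the causal path from teaching method to outcome. Conditioning on a mediator would strip out part of the effect we want; the pooled comparison gives the total causal effect.
The causal difference is the pooled difference: 0.466 − 0.660 = -0.194.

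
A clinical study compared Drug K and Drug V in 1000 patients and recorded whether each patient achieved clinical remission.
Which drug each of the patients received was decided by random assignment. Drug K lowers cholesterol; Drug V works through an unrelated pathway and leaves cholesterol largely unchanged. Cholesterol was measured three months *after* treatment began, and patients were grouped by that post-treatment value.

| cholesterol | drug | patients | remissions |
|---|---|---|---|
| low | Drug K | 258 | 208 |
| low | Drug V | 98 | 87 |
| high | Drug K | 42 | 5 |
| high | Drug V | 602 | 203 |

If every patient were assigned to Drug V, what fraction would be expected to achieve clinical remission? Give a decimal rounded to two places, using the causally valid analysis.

The stratified and pooled comparisons disagree (Drug V wins within each cholesterol; Drug K wins overall), so the answer turns on the causal role of cholesterol.
Cholesterol is downstream of the drug. One should not condition on a consequence of treatment, so the overall rates are the right comparison.
So P(outcome | do(Drug V)) is just the pooled rate for Drug V: 290/700 = 0.414.

0.41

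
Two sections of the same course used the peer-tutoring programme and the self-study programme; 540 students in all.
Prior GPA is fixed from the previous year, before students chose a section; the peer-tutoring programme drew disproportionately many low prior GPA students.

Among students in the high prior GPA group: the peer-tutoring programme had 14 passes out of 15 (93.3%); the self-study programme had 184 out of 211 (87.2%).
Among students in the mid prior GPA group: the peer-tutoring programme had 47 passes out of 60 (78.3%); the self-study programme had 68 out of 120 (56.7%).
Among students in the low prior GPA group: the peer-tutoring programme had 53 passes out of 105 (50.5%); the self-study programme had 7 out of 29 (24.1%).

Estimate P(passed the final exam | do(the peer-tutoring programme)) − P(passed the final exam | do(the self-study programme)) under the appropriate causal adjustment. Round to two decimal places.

The imbalance in prior GPA band arose from how students were allocated, not from anything the teaching method did; and prior GPA band independently affects the outcome. The pooled gap is confounded — condition on prior GPA band.
Adjusting over the population distribution of prior GPA band: 0.419·(0.933−0.872) + 0.333·(0.783−0.567) + 0.248·(0.505−0.241) = +0.163.

+0.16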